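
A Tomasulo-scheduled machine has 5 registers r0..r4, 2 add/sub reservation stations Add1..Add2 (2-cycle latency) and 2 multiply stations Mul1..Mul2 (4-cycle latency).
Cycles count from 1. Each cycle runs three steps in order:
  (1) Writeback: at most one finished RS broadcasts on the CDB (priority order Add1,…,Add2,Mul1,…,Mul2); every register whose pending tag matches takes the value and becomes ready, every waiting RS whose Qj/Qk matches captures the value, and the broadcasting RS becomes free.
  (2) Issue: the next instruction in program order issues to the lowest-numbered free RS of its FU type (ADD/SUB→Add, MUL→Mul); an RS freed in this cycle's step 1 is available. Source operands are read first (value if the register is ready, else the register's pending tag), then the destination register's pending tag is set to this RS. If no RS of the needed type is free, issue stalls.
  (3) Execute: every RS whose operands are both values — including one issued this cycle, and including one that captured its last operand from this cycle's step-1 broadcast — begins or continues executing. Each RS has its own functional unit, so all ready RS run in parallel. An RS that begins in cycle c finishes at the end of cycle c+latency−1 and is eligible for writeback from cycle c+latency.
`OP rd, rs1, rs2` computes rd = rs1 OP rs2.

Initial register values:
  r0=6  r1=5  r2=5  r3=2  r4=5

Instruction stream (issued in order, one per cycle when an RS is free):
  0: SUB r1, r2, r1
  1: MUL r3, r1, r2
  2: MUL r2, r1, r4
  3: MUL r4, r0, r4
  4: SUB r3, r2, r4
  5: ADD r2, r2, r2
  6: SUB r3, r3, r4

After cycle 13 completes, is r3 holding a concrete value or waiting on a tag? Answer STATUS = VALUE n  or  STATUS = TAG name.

STATUS = TAG Add2

c1: issue SUB r1<-Add1 | r0:6,r1:Add1,r2:5,r3:2,r4:5
c2: issue MUL r3<-Mul1 | r0:6,r1:Add1,r2:5,r3:Mul1,r4:5
c3: CDB Add1=0; issue MUL r2<-Mul2 | r0:6,r1:0,r2:Mul2,r3:Mul1,r4:5
c4: stall | r0:6,r1:0,r2:Mul2,r3:Mul1,r4:5
c5: stall | r0:6,r1:0,r2:Mul2,r3:Mul1,r4:5
c6: stall | r0:6,r1:0,r2:Mul2,r3:Mul1,r4:5
c7: CDB Mul1=0; issue MUL r4<-Mul1 | r0:6,r1:0,r2:Mul2,r3:0,r4:Mul1
c8: CDB Mul2=0; issue SUB r3<-Add1 | r0:6,r1:0,r2:0,r3:Add1,r4:Mul1
c9: issue ADD r2<-Add2 | r0:6,r1:0,r2:Add2,r3:Add1,r4:Mul1
c10: stall | r0:6,r1:0,r2:Add2,r3:Add1,r4:Mul1
c11: CDB Add2=0; issue SUB r3<-Add2 | r0:6,r1:0,r2:0,r3:Add2,r4:Mul1
c12: CDB Mul1=30 | r0:6,r1:0,r2:0,r3:Add2,r4:30
c13: - | r0:6,r1:0,r2:0,r3:Add2,r4:30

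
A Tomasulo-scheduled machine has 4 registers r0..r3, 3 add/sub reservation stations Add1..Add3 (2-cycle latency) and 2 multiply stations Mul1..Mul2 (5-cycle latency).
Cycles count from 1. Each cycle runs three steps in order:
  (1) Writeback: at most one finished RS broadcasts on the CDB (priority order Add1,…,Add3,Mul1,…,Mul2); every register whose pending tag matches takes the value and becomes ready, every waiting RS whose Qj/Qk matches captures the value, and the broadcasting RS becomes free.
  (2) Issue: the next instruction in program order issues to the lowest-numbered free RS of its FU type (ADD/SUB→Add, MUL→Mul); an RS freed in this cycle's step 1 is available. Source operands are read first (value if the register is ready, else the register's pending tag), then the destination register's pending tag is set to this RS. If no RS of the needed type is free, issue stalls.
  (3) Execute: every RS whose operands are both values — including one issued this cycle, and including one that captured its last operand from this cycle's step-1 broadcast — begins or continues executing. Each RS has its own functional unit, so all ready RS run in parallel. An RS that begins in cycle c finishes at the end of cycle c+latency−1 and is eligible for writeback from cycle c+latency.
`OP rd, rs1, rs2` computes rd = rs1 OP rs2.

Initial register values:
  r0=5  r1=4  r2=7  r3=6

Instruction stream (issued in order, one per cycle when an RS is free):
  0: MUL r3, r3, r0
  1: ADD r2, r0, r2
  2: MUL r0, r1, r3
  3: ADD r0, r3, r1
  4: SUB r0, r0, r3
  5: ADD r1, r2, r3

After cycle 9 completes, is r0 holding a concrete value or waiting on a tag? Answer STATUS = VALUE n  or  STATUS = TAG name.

STATUS = TAG Add2

cycle 1: issue MUL r3<-Mul1 // r0:5,r1:4,r2:7,r3:Mul1
cycle 2: issue ADD r2<-Add1 // r0:5,r1:4,r2:Add1,r3:Mul1
cycle 3: issue MUL r0<-Mul2 // r0:Mul2,r1:4,r2:Add1,r3:Mul1
cycle 4: CDB Add1=12; issue ADD r0<-Add1 // r0:Add1,r1:4,r2:12,r3:Mul1
cycle 5: issue SUB r0<-Add2 // r0:Add2,r1:4,r2:12,r3:Mul1
cycle 6: CDB Mul1=30; issue ADD r1<-Add3 // r0:Add2,r1:Add3,r2:12,r3:30
cycle 7: - // r0:Add2,r1:Add3,r2:12,r3:30
cycle 8: CDB Add1=34 // r0:Add2,r1:Add3,r2:12,r3:30
cycle 9: CDB Add3=42 // r0:Add2,r1:42,r2:12,r3:30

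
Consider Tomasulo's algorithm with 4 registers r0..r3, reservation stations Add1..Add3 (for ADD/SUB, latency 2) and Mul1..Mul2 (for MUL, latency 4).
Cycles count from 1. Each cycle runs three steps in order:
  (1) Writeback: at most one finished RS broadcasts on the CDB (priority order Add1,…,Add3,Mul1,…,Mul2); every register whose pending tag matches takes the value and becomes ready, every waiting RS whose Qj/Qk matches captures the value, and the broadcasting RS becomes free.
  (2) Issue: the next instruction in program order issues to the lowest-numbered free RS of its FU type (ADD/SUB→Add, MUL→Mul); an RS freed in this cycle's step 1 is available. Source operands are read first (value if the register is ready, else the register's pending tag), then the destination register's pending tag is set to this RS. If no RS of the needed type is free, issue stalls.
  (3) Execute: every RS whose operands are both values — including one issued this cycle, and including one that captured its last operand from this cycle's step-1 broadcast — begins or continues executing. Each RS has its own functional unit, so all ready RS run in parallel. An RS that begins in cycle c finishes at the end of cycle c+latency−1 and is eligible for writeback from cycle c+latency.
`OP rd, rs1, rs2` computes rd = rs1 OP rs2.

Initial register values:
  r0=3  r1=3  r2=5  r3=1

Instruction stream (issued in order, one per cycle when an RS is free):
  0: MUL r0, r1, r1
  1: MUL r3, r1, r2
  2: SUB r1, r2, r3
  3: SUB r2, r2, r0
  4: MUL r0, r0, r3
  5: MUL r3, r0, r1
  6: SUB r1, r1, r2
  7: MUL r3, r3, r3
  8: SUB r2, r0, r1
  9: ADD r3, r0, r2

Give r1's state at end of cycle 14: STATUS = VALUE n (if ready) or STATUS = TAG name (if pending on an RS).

  c1: issue MUL r0<-Mul1  regs: r0:Mul1,r1:3,r2:5,r3:1
  c2: issue MUL r3<-Mul2  regs: r0:Mul1,r1:3,r2:5,r3:Mul2
  c3: issue SUB r1<-Add1  regs: r0:Mul1,r1:Add1,r2:5,r3:Mul2
  c4: issue SUB r2<-Add2  regs: r0:Mul1,r1:Add1,r2:Add2,r3:Mul2
  c5: CDB Mul1=9; issue MUL r0<-Mul1  regs: r0:Mul1,r1:Add1,r2:Add2,r3:Mul2
  c6: CDB Mul2=15; issue MUL r3<-Mul2  regs: r0:Mul1,r1:Add1,r2:Add2,r3:Mul2
  c7: CDB Add2=-4; issue SUB r1<-Add2  regs: r0:Mul1,r1:Add2,r2:-4,r3:Mul2
  c8: CDB Add1=-10; stall  regs: r0:Mul1,r1:Add2,r2:-4,r3:Mul2
  c9: stall  regs: r0:Mul1,r1:Add2,r2:-4,r3:Mul2
  c10: CDB Add2=-6; stall  regs: r0:Mul1,r1:-6,r2:-4,r3:Mul2
  c11: CDB Mul1=135; issue MUL r3<-Mul1  regs: r0:135,r1:-6,r2:-4,r3:Mul1
  c12: issue SUB r2<-Add1  regs: r0:135,r1:-6,r2:Add1,r3:Mul1
  c13: issue ADD r3<-Add2  regs: r0:135,r1:-6,r2:Add1,r3:Add2
  c14: CDB Add1=141  regs: r0:135,r1:-6,r2:141,r3:Add2

STATUS = VALUE -6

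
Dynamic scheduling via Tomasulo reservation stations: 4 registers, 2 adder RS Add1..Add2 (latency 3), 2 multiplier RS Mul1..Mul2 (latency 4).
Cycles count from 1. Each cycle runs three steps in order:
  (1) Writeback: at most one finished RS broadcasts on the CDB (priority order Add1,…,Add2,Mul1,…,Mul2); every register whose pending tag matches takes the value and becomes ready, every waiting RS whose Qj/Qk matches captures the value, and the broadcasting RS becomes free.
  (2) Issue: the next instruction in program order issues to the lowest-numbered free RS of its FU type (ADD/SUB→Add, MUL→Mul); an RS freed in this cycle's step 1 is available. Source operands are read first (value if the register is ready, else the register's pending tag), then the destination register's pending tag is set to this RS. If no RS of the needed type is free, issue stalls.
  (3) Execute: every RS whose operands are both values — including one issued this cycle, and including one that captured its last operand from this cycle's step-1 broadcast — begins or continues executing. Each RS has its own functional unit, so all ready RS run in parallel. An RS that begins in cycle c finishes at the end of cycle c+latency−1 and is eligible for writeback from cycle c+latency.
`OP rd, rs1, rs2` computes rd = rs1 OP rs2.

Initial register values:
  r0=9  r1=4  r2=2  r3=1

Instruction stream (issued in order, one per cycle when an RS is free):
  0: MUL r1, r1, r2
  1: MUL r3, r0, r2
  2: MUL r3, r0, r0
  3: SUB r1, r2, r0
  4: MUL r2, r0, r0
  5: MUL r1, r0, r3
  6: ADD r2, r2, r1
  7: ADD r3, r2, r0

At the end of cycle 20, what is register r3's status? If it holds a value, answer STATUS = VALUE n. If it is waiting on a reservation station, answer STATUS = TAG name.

STATUS = VALUE 819

c1: issue MUL r1<-Mul1 | r0:9,r1:Mul1,r2:2,r3:1
c2: issue MUL r3<-Mul2 | r0:9,r1:Mul1,r2:2,r3:Mul2
c3: stall | r0:9,r1:Mul1,r2:2,r3:Mul2
c4: stall | r0:9,r1:Mul1,r2:2,r3:Mul2
c5: CDB Mul1=8; issue MUL r3<-Mul1 | r0:9,r1:8,r2:2,r3:Mul1
c6: CDB Mul2=18; issue SUB r1<-Add1 | r0:9,r1:Add1,r2:2,r3:Mul1
c7: issue MUL r2<-Mul2 | r0:9,r1:Add1,r2:Mul2,r3:Mul1
c8: stall | r0:9,r1:Add1,r2:Mul2,r3:Mul1
c9: CDB Add1=-7; stall | r0:9,r1:-7,r2:Mul2,r3:Mul1
c10: CDB Mul1=81; issue MUL r1<-Mul1 | r0:9,r1:Mul1,r2:Mul2,r3:81
c11: CDB Mul2=81; issue ADD r2<-Add1 | r0:9,r1:Mul1,r2:Add1,r3:81
c12: issue ADD r3<-Add2 | r0:9,r1:Mul1,r2:Add1,r3:Add2
c13: - | r0:9,r1:Mul1,r2:Add1,r3:Add2
c14: CDB Mul1=729 | r0:9,r1:729,r2:Add1,r3:Add2
c15: - | r0:9,r1:729,r2:Add1,r3:Add2
c16: - | r0:9,r1:729,r2:Add1,r3:Add2
c17: CDB Add1=810 | r0:9,r1:729,r2:810,r3:Add2
c18: - | r0:9,r1:729,r2:810,r3:Add2
c19: - | r0:9,r1:729,r2:810,r3:Add2
c20: CDB Add2=819 | r0:9,r1:729,r2:810,r3:819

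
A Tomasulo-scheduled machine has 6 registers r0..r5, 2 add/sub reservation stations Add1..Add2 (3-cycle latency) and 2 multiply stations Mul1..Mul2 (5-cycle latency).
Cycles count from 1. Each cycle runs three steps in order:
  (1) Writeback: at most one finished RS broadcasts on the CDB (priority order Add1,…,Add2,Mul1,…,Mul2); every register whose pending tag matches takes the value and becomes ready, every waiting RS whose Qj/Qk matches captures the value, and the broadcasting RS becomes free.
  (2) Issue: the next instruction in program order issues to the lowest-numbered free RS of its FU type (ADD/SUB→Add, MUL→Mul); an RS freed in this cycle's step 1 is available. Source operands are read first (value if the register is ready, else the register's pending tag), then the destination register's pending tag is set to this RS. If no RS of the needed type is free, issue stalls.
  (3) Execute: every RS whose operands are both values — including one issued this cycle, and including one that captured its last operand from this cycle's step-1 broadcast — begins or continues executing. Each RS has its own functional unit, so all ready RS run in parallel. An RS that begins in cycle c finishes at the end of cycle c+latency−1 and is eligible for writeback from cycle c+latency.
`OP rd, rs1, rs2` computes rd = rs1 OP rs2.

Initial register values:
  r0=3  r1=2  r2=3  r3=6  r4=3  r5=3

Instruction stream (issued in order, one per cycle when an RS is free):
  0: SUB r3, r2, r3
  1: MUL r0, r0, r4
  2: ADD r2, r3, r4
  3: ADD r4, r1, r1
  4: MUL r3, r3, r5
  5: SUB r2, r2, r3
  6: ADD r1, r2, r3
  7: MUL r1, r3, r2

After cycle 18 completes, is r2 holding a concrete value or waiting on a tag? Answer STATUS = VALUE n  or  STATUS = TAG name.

STATUS = VALUE 9

c1: issue SUB r3<-Add1 | r0:3,r1:2,r2:3,r3:Add1,r4:3,r5:3
c2: issue MUL r0<-Mul1 | r0:Mul1,r1:2,r2:3,r3:Add1,r4:3,r5:3
c3: issue ADD r2<-Add2 | r0:Mul1,r1:2,r2:Add2,r3:Add1,r4:3,r5:3
c4: CDB Add1=-3; issue ADD r4<-Add1 | r0:Mul1,r1:2,r2:Add2,r3:-3,r4:Add1,r5:3
c5: issue MUL r3<-Mul2 | r0:Mul1,r1:2,r2:Add2,r3:Mul2,r4:Add1,r5:3
c6: stall | r0:Mul1,r1:2,r2:Add2,r3:Mul2,r4:Add1,r5:3
c7: CDB Add1=4; issue SUB r2<-Add1 | r0:Mul1,r1:2,r2:Add1,r3:Mul2,r4:4,r5:3
c8: CDB Add2=0; issue ADD r1<-Add2 | r0:Mul1,r1:Add2,r2:Add1,r3:Mul2,r4:4,r5:3
c9: CDB Mul1=9; issue MUL r1<-Mul1 | r0:9,r1:Mul1,r2:Add1,r3:Mul2,r4:4,r5:3
c10: CDB Mul2=-9 | r0:9,r1:Mul1,r2:Add1,r3:-9,r4:4,r5:3
c11: - | r0:9,r1:Mul1,r2:Add1,r3:-9,r4:4,r5:3
c12: - | r0:9,r1:Mul1,r2:Add1,r3:-9,r4:4,r5:3
c13: CDB Add1=9 | r0:9,r1:Mul1,r2:9,r3:-9,r4:4,r5:3
c14: - | r0:9,r1:Mul1,r2:9,r3:-9,r4:4,r5:3
c15: - | r0:9,r1:Mul1,r2:9,r3:-9,r4:4,r5:3
c16: CDB Add2=0 | r0:9,r1:Mul1,r2:9,r3:-9,r4:4,r5:3
c17: - | r0:9,r1:Mul1,r2:9,r3:-9,r4:4,r5:3
c18: CDB Mul1=-81 | r0:9,r1:-81,r2:9,r3:-9,r4:4,r5:3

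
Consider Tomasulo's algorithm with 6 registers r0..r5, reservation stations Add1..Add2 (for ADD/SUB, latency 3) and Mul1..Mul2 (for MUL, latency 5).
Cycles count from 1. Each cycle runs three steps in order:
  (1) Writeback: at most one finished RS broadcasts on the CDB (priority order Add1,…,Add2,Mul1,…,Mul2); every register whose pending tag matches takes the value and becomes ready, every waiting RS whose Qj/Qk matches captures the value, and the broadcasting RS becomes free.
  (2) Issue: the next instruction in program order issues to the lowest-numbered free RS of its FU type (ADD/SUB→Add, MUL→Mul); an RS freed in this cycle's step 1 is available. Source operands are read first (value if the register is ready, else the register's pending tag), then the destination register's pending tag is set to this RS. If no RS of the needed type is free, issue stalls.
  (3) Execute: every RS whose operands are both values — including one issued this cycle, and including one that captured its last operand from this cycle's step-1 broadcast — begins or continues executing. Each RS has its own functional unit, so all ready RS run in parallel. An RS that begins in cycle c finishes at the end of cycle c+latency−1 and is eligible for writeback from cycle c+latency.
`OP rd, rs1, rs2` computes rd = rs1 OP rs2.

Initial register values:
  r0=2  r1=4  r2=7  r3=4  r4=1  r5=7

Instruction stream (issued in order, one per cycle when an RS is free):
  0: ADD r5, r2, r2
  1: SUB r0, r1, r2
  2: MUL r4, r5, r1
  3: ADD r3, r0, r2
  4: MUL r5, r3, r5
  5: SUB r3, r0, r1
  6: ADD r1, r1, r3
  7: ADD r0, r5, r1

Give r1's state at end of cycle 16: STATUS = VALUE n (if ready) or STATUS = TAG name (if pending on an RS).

STATUS = VALUE -3

c1: issue ADD r5<-Add1 | r0:2,r1:4,r2:7,r3:4,r4:1,r5:Add1
c2: issue SUB r0<-Add2 | r0:Add2,r1:4,r2:7,r3:4,r4:1,r5:Add1
c3: issue MUL r4<-Mul1 | r0:Add2,r1:4,r2:7,r3:4,r4:Mul1,r5:Add1
c4: CDB Add1=14; issue ADD r3<-Add1 | r0:Add2,r1:4,r2:7,r3:Add1,r4:Mul1,r5:14
c5: CDB Add2=-3; issue MUL r5<-Mul2 | r0:-3,r1:4,r2:7,r3:Add1,r4:Mul1,r5:Mul2
c6: issue SUB r3<-Add2 | r0:-3,r1:4,r2:7,r3:Add2,r4:Mul1,r5:Mul2
c7: stall | r0:-3,r1:4,r2:7,r3:Add2,r4:Mul1,r5:Mul2
c8: CDB Add1=4; issue ADD r1<-Add1 | r0:-3,r1:Add1,r2:7,r3:Add2,r4:Mul1,r5:Mul2
c9: CDB Add2=-7; issue ADD r0<-Add2 | r0:Add2,r1:Add1,r2:7,r3:-7,r4:Mul1,r5:Mul2
c10: CDB Mul1=56 | r0:Add2,r1:Add1,r2:7,r3:-7,r4:56,r5:Mul2
c11: - | r0:Add2,r1:Add1,r2:7,r3:-7,r4:56,r5:Mul2
c12: CDB Add1=-3 | r0:Add2,r1:-3,r2:7,r3:-7,r4:56,r5:Mul2
c13: CDB Mul2=56 | r0:Add2,r1:-3,r2:7,r3:-7,r4:56,r5:56
c14: - | r0:Add2,r1:-3,r2:7,r3:-7,r4:56,r5:56
c15: - | r0:Add2,r1:-3,r2:7,r3:-7,r4:56,r5:56
c16: CDB Add2=53 | r0:53,r1:-3,r2:7,r3:-7,r4:56,r5:56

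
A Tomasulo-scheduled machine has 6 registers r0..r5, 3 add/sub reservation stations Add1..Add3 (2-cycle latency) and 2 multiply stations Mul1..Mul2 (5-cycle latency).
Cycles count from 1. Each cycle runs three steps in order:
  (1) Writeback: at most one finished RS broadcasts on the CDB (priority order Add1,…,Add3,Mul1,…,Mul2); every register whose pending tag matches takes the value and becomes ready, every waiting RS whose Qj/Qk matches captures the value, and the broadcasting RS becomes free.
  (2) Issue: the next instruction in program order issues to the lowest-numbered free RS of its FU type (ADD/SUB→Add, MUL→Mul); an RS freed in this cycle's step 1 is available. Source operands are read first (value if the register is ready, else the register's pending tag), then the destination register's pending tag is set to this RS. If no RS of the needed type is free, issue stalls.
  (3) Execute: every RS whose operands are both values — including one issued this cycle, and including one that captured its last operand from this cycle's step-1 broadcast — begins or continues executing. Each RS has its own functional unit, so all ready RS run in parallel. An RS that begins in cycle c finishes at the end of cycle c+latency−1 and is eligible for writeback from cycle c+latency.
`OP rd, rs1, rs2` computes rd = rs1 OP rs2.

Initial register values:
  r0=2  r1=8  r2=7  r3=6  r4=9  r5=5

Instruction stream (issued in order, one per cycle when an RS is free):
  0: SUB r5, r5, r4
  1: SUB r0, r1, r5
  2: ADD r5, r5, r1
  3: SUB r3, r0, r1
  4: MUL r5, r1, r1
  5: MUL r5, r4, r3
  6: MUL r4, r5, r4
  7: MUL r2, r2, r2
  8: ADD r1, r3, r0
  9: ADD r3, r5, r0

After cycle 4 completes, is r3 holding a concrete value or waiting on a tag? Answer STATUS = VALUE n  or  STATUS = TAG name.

STATUS = TAG Add3

  c1: issue SUB r5<-Add1  regs: r0:2,r1:8,r2:7,r3:6,r4:9,r5:Add1
  c2: issue SUB r0<-Add2  regs: r0:Add2,r1:8,r2:7,r3:6,r4:9,r5:Add1
  c3: CDB Add1=-4; issue ADD r5<-Add1  regs: r0:Add2,r1:8,r2:7,r3:6,r4:9,r5:Add1
  c4: issue SUB r3<-Add3  regs: r0:Add2,r1:8,r2:7,r3:Add3,r4:9,r5:Add1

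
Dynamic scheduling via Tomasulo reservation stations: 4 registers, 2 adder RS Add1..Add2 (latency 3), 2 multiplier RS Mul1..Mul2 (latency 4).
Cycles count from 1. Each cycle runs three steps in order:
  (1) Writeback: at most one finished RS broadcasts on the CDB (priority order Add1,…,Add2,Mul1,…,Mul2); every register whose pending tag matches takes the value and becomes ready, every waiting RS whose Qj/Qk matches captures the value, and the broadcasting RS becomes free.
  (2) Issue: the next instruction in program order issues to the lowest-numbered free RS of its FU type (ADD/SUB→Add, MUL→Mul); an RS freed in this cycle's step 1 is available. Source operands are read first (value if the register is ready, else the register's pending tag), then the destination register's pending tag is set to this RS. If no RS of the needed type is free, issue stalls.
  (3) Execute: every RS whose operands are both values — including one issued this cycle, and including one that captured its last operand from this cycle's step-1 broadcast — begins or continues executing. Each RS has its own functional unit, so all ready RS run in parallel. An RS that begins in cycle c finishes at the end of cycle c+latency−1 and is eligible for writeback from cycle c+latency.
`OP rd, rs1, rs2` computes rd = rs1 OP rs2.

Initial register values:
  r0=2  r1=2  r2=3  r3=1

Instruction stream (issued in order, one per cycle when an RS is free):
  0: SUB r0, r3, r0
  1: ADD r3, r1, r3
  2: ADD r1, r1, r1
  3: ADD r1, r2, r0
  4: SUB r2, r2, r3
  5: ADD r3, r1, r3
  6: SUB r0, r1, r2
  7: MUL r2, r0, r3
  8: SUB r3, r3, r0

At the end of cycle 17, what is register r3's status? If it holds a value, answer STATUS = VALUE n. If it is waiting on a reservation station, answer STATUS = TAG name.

STATUS = VALUE 3

cycle 1: issue SUB r0<-Add1 // r0:Add1,r1:2,r2:3,r3:1
cycle 2: issue ADD r3<-Add2 // r0:Add1,r1:2,r2:3,r3:Add2
cycle 3: stall // r0:Add1,r1:2,r2:3,r3:Add2
cycle 4: CDB Add1=-1; issue ADD r1<-Add1 // r0:-1,r1:Add1,r2:3,r3:Add2
cycle 5: CDB Add2=3; issue ADD r1<-Add2 // r0:-1,r1:Add2,r2:3,r3:3
cycle 6: stall // r0:-1,r1:Add2,r2:3,r3:3
cycle 7: CDB Add1=4; issue SUB r2<-Add1 // r0:-1,r1:Add2,r2:Add1,r3:3
cycle 8: CDB Add2=2; issue ADD r3<-Add2 // r0:-1,r1:2,r2:Add1,r3:Add2
cycle 9: stall // r0:-1,r1:2,r2:Add1,r3:Add2
cycle 10: CDB Add1=0; issue SUB r0<-Add1 // r0:Add1,r1:2,r2:0,r3:Add2
cycle 11: CDB Add2=5; issue MUL r2<-Mul1 // r0:Add1,r1:2,r2:Mul1,r3:5
cycle 12: issue SUB r3<-Add2 // r0:Add1,r1:2,r2:Mul1,r3:Add2
cycle 13: CDB Add1=2 // r0:2,r1:2,r2:Mul1,r3:Add2
cycle 14: - // r0:2,r1:2,r2:Mul1,r3:Add2
cycle 15: - // r0:2,r1:2,r2:Mul1,r3:Add2
cycle 16: CDB Add2=3 // r0:2,r1:2,r2:Mul1,r3:3
cycle 17: CDB Mul1=10 // r0:2,r1:2,r2:10,r3:3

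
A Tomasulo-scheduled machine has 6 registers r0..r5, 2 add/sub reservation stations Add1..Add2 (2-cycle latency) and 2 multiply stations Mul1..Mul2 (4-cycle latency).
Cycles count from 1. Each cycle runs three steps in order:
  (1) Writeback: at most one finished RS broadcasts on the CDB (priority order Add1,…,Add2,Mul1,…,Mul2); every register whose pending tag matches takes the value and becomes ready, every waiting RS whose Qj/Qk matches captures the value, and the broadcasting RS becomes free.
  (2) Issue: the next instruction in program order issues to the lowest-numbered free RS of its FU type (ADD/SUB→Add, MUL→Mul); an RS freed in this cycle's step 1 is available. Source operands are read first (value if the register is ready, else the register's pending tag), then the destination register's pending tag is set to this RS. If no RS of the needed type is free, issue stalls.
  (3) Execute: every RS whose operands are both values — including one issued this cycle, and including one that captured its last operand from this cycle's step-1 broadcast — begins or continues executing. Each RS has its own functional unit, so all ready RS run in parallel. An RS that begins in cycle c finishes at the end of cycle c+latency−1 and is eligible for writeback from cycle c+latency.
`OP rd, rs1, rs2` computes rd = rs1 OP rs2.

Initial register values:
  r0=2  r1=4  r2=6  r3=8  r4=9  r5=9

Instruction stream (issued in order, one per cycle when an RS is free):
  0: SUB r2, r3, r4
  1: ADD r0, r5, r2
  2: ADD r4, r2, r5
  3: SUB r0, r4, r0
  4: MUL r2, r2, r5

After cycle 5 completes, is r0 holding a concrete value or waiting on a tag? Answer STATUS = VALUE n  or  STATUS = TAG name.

STATUS = TAG Add1

  c1: issue SUB r2<-Add1  regs: r0:2,r1:4,r2:Add1,r3:8,r4:9,r5:9
  c2: issue ADD r0<-Add2  regs: r0:Add2,r1:4,r2:Add1,r3:8,r4:9,r5:9
  c3: CDB Add1=-1; issue ADD r4<-Add1  regs: r0:Add2,r1:4,r2:-1,r3:8,r4:Add1,r5:9
  c4: stall  regs: r0:Add2,r1:4,r2:-1,r3:8,r4:Add1,r5:9
  c5: CDB Add1=8; issue SUB r0<-Add1  regs: r0:Add1,r1:4,r2:-1,r3:8,r4:8,r5:9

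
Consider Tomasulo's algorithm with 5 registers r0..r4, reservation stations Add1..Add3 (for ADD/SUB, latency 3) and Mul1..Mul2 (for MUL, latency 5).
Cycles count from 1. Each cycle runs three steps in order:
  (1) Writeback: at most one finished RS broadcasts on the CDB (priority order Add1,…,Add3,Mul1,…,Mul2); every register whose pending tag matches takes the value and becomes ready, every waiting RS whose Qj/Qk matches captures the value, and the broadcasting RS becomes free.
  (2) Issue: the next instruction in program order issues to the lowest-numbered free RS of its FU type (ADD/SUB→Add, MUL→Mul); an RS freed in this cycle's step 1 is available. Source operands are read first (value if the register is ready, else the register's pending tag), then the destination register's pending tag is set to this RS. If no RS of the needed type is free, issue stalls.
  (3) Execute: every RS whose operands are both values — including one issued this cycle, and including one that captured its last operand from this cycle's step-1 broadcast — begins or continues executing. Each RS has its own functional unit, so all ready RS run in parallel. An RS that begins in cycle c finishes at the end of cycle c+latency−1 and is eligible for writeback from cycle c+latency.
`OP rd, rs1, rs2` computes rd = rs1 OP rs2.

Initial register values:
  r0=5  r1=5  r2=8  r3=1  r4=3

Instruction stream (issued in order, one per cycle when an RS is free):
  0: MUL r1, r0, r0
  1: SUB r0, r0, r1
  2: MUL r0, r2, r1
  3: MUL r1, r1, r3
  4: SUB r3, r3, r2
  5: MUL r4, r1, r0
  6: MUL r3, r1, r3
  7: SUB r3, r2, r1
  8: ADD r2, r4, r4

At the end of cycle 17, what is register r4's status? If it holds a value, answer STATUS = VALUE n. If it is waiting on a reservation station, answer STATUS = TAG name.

STATUS = VALUE 5000

cycle 1: issue MUL r1<-Mul1 // r0:5,r1:Mul1,r2:8,r3:1,r4:3
cycle 2: issue SUB r0<-Add1 // r0:Add1,r1:Mul1,r2:8,r3:1,r4:3
cycle 3: issue MUL r0<-Mul2 // r0:Mul2,r1:Mul1,r2:8,r3:1,r4:3
cycle 4: stall // r0:Mul2,r1:Mul1,r2:8,r3:1,r4:3
cycle 5: stall // r0:Mul2,r1:Mul1,r2:8,r3:1,r4:3
cycle 6: CDB Mul1=25; issue MUL r1<-Mul1 // r0:Mul2,r1:Mul1,r2:8,r3:1,r4:3
cycle 7: issue SUB r3<-Add2 // r0:Mul2,r1:Mul1,r2:8,r3:Add2,r4:3
cycle 8: stall // r0:Mul2,r1:Mul1,r2:8,r3:Add2,r4:3
cycle 9: CDB Add1=-20; stall // r0:Mul2,r1:Mul1,r2:8,r3:Add2,r4:3
cycle 10: CDB Add2=-7; stall // r0:Mul2,r1:Mul1,r2:8,r3:-7,r4:3
cycle 11: CDB Mul1=25; issue MUL r4<-Mul1 // r0:Mul2,r1:25,r2:8,r3:-7,r4:Mul1
cycle 12: CDB Mul2=200; issue MUL r3<-Mul2 // r0:200,r1:25,r2:8,r3:Mul2,r4:Mul1
cycle 13: issue SUB r3<-Add1 // r0:200,r1:25,r2:8,r3:Add1,r4:Mul1
cycle 14: issue ADD r2<-Add2 // r0:200,r1:25,r2:Add2,r3:Add1,r4:Mul1
cycle 15: - // r0:200,r1:25,r2:Add2,r3:Add1,r4:Mul1
cycle 16: CDB Add1=-17 // r0:200,r1:25,r2:Add2,r3:-17,r4:Mul1
cycle 17: CDB Mul1=5000 // r0:200,r1:25,r2:Add2,r3:-17,r4:5000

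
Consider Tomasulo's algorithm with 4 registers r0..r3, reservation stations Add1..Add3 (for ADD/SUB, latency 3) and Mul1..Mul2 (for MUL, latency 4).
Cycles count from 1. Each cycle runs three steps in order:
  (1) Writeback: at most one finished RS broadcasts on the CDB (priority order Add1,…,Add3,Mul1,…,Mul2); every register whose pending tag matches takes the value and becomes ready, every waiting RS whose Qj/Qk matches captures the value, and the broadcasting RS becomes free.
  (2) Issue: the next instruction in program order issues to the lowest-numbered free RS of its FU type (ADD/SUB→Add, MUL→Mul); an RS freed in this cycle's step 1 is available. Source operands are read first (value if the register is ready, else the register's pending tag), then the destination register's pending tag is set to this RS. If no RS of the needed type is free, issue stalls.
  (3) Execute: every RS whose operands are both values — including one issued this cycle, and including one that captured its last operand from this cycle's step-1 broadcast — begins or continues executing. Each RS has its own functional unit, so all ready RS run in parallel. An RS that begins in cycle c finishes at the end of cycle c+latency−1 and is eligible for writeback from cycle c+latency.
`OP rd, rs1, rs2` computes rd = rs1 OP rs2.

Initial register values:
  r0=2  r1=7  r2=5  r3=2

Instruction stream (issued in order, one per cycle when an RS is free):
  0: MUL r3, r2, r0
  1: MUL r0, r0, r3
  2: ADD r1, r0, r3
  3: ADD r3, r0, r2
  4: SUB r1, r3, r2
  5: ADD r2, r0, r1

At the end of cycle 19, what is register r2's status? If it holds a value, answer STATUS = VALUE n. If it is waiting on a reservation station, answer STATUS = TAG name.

STATUS = VALUE 40

c1: issue MUL r3<-Mul1 | r0:2,r1:7,r2:5,r3:Mul1
c2: issue MUL r0<-Mul2 | r0:Mul2,r1:7,r2:5,r3:Mul1
c3: issue ADD r1<-Add1 | r0:Mul2,r1:Add1,r2:5,r3:Mul1
c4: issue ADD r3<-Add2 | r0:Mul2,r1:Add1,r2:5,r3:Add2
c5: CDB Mul1=10; issue SUB r1<-Add3 | r0:Mul2,r1:Add3,r2:5,r3:Add2
c6: stall | r0:Mul2,r1:Add3,r2:5,r3:Add2
c7: stall | r0:Mul2,r1:Add3,r2:5,r3:Add2
c8: stall | r0:Mul2,r1:Add3,r2:5,r3:Add2
c9: CDB Mul2=20; stall | r0:20,r1:Add3,r2:5,r3:Add2
c10: stall | r0:20,r1:Add3,r2:5,r3:Add2
c11: stall | r0:20,r1:Add3,r2:5,r3:Add2
c12: CDB Add1=30; issue ADD r2<-Add1 | r0:20,r1:Add3,r2:Add1,r3:Add2
c13: CDB Add2=25 | r0:20,r1:Add3,r2:Add1,r3:25
c14: - | r0:20,r1:Add3,r2:Add1,r3:25
c15: - | r0:20,r1:Add3,r2:Add1,r3:25
c16: CDB Add3=20 | r0:20,r1:20,r2:Add1,r3:25
c17: - | r0:20,r1:20,r2:Add1,r3:25
c18: - | r0:20,r1:20,r2:Add1,r3:25
c19: CDB Add1=40 | r0:20,r1:20,r2:40,r3:25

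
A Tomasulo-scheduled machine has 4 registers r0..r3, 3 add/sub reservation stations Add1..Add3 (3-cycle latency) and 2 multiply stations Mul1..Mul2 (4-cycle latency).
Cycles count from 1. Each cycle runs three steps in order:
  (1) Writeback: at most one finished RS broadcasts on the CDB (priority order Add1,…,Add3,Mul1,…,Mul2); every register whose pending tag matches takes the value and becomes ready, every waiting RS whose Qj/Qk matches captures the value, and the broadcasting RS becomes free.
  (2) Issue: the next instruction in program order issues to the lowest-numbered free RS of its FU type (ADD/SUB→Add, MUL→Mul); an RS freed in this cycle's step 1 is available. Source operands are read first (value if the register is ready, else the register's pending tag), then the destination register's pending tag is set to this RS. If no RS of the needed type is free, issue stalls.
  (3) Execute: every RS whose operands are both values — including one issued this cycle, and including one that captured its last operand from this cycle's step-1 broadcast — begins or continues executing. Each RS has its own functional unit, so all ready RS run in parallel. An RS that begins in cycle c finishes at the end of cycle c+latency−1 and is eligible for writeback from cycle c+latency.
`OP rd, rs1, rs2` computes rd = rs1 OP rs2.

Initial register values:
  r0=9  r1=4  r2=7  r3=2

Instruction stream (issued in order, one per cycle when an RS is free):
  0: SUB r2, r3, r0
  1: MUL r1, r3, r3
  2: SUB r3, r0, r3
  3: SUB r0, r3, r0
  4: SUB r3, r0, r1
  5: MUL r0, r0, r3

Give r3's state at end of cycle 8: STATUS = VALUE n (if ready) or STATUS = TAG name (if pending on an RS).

STATUS = TAG Add3

c1: issue SUB r2<-Add1 | r0:9,r1:4,r2:Add1,r3:2
c2: issue MUL r1<-Mul1 | r0:9,r1:Mul1,r2:Add1,r3:2
c3: issue SUB r3<-Add2 | r0:9,r1:Mul1,r2:Add1,r3:Add2
c4: CDB Add1=-7; issue SUB r0<-Add1 | r0:Add1,r1:Mul1,r2:-7,r3:Add2
c5: issue SUB r3<-Add3 | r0:Add1,r1:Mul1,r2:-7,r3:Add3
c6: CDB Add2=7; issue MUL r0<-Mul2 | r0:Mul2,r1:Mul1,r2:-7,r3:Add3
c7: CDB Mul1=4 | r0:Mul2,r1:4,r2:-7,r3:Add3
c8: - | r0:Mul2,r1:4,r2:-7,r3:Add3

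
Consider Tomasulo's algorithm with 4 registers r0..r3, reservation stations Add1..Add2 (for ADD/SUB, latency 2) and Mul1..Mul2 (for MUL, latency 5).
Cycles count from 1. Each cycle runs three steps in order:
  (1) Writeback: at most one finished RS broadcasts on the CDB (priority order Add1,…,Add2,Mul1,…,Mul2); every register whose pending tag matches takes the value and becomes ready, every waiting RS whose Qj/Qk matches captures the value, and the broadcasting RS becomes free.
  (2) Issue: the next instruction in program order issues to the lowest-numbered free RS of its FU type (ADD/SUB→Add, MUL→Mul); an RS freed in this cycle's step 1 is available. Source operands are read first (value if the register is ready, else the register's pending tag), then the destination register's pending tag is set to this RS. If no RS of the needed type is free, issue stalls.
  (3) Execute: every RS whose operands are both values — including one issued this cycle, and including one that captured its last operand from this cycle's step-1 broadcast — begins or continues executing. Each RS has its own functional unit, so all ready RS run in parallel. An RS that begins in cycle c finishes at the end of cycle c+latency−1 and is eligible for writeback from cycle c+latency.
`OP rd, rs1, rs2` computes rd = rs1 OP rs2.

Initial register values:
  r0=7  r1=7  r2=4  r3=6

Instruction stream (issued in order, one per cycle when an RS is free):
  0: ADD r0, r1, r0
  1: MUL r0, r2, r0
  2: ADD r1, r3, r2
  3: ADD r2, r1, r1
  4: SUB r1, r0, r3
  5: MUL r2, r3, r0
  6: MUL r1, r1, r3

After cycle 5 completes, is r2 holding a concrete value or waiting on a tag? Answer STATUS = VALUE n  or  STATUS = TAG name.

cycle 1: issue ADD r0<-Add1 // r0:Add1,r1:7,r2:4,r3:6
cycle 2: issue MUL r0<-Mul1 // r0:Mul1,r1:7,r2:4,r3:6
cycle 3: CDB Add1=14; issue ADD r1<-Add1 // r0:Mul1,r1:Add1,r2:4,r3:6
cycle 4: issue ADD r2<-Add2 // r0:Mul1,r1:Add1,r2:Add2,r3:6
cycle 5: CDB Add1=10; issue SUB r1<-Add1 // r0:Mul1,r1:Add1,r2:Add2,r3:6

STATUS = TAG Add2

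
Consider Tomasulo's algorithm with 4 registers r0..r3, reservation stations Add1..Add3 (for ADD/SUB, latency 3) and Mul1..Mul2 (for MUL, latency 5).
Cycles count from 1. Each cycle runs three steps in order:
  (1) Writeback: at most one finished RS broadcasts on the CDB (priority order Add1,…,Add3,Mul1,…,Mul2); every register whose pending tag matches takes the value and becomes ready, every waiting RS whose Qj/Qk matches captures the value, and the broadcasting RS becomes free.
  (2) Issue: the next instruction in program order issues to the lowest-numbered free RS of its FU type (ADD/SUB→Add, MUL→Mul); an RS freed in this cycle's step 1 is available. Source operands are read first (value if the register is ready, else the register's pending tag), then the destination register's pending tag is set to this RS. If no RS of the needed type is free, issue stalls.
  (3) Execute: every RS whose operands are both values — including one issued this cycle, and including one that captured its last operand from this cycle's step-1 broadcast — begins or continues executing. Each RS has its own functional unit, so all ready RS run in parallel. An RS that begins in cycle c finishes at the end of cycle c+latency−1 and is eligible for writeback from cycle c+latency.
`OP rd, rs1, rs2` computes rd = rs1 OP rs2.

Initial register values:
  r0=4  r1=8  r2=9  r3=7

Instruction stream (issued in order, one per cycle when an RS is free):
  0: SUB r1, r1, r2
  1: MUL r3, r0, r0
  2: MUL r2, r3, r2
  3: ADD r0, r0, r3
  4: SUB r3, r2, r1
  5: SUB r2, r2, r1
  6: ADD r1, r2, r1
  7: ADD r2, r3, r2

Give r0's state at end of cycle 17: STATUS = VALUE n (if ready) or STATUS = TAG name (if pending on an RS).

STATUS = VALUE 20

c1: issue SUB r1<-Add1 | r0:4,r1:Add1,r2:9,r3:7
c2: issue MUL r3<-Mul1 | r0:4,r1:Add1,r2:9,r3:Mul1
c3: issue MUL r2<-Mul2 | r0:4,r1:Add1,r2:Mul2,r3:Mul1
c4: CDB Add1=-1; issue ADD r0<-Add1 | r0:Add1,r1:-1,r2:Mul2,r3:Mul1
c5: issue SUB r3<-Add2 | r0:Add1,r1:-1,r2:Mul2,r3:Add2
c6: issue SUB r2<-Add3 | r0:Add1,r1:-1,r2:Add3,r3:Add2
c7: CDB Mul1=16; stall | r0:Add1,r1:-1,r2:Add3,r3:Add2
c8: stall | r0:Add1,r1:-1,r2:Add3,r3:Add2
c9: stall | r0:Add1,r1:-1,r2:Add3,r3:Add2
c10: CDB Add1=20; issue ADD r1<-Add1 | r0:20,r1:Add1,r2:Add3,r3:Add2
c11: stall | r0:20,r1:Add1,r2:Add3,r3:Add2
c12: CDB Mul2=144; stall | r0:20,r1:Add1,r2:Add3,r3:Add2
c13: stall | r0:20,r1:Add1,r2:Add3,r3:Add2
c14: stall | r0:20,r1:Add1,r2:Add3,r3:Add2
c15: CDB Add2=145; issue ADD r2<-Add2 | r0:20,r1:Add1,r2:Add2,r3:145
c16: CDB Add3=145 | r0:20,r1:Add1,r2:Add2,r3:145
c17: - | r0:20,r1:Add1,r2:Add2,r3:145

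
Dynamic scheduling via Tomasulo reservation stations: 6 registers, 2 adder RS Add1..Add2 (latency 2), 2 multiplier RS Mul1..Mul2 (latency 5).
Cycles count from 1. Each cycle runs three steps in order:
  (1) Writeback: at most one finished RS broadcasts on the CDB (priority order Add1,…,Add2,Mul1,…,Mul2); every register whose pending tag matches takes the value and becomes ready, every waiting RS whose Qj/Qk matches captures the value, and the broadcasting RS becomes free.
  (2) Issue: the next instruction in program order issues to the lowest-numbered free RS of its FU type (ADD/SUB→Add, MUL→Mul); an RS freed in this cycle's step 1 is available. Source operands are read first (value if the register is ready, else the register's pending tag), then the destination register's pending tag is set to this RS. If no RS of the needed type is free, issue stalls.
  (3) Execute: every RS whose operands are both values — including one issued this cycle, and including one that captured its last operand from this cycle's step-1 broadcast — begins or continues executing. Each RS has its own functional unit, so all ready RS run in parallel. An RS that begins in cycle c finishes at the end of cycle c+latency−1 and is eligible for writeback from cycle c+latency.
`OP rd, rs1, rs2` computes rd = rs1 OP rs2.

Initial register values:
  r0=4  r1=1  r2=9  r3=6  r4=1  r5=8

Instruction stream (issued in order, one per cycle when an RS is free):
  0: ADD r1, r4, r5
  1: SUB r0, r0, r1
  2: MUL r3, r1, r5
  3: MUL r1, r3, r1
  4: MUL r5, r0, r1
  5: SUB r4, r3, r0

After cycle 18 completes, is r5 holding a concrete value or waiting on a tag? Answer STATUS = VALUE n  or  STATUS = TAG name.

STATUS = VALUE -3240

  c1: issue ADD r1<-Add1  regs: r0:4,r1:Add1,r2:9,r3:6,r4:1,r5:8
  c2: issue SUB r0<-Add2  regs: r0:Add2,r1:Add1,r2:9,r3:6,r4:1,r5:8
  c3: CDB Add1=9; issue MUL r3<-Mul1  regs: r0:Add2,r1:9,r2:9,r3:Mul1,r4:1,r5:8
  c4: issue MUL r1<-Mul2  regs: r0:Add2,r1:Mul2,r2:9,r3:Mul1,r4:1,r5:8
  c5: CDB Add2=-5; stall  regs: r0:-5,r1:Mul2,r2:9,r3:Mul1,r4:1,r5:8
  c6: stall  regs: r0:-5,r1:Mul2,r2:9,r3:Mul1,r4:1,r5:8
  c7: stall  regs: r0:-5,r1:Mul2,r2:9,r3:Mul1,r4:1,r5:8
  c8: CDB Mul1=72; issue MUL r5<-Mul1  regs: r0:-5,r1:Mul2,r2:9,r3:72,r4:1,r5:Mul1
  c9: issue SUB r4<-Add1  regs: r0:-5,r1:Mul2,r2:9,r3:72,r4:Add1,r5:Mul1
  c10: -  regs: r0:-5,r1:Mul2,r2:9,r3:72,r4:Add1,r5:Mul1
  c11: CDB Add1=77  regs: r0:-5,r1:Mul2,r2:9,r3:72,r4:77,r5:Mul1
  c12: -  regs: r0:-5,r1:Mul2,r2:9,r3:72,r4:77,r5:Mul1
  c13: CDB Mul2=648  regs: r0:-5,r1:648,r2:9,r3:72,r4:77,r5:Mul1
  c14: -  regs: r0:-5,r1:648,r2:9,r3:72,r4:77,r5:Mul1
  c15: -  regs: r0:-5,r1:648,r2:9,r3:72,r4:77,r5:Mul1
  c16: -  regs: r0:-5,r1:648,r2:9,r3:72,r4:77,r5:Mul1
  c17: -  regs: r0:-5,r1:648,r2:9,r3:72,r4:77,r5:Mul1
  c18: CDB Mul1=-3240  regs: r0:-5,r1:648,r2:9,r3:72,r4:77,r5:-3240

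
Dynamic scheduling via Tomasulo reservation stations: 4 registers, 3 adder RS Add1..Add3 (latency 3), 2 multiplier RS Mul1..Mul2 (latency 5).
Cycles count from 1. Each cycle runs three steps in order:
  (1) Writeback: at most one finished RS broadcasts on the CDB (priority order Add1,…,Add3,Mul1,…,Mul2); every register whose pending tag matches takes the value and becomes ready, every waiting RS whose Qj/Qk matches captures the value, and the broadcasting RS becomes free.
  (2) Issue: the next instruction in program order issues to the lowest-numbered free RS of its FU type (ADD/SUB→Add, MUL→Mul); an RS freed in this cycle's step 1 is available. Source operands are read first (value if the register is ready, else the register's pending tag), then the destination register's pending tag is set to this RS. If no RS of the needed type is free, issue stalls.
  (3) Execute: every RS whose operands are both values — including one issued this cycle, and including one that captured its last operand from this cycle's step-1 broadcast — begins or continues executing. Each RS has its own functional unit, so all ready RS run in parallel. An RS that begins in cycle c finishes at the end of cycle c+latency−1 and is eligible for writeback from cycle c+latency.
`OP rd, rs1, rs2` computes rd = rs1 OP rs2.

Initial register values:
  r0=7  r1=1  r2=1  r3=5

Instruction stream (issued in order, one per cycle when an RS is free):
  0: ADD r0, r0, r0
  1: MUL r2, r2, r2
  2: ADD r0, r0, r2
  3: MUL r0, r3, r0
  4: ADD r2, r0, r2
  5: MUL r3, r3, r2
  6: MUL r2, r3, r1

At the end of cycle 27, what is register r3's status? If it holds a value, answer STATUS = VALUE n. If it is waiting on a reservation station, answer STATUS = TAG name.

STATUS = VALUE 380

c1: issue ADD r0<-Add1 | r0:Add1,r1:1,r2:1,r3:5
c2: issue MUL r2<-Mul1 | r0:Add1,r1:1,r2:Mul1,r3:5
c3: issue ADD r0<-Add2 | r0:Add2,r1:1,r2:Mul1,r3:5
c4: CDB Add1=14; issue MUL r0<-Mul2 | r0:Mul2,r1:1,r2:Mul1,r3:5
c5: issue ADD r2<-Add1 | r0:Mul2,r1:1,r2:Add1,r3:5
c6: stall | r0:Mul2,r1:1,r2:Add1,r3:5
c7: CDB Mul1=1; issue MUL r3<-Mul1 | r0:Mul2,r1:1,r2:Add1,r3:Mul1
c8: stall | r0:Mul2,r1:1,r2:Add1,r3:Mul1
c9: stall | r0:Mul2,r1:1,r2:Add1,r3:Mul1
c10: CDB Add2=15; stall | r0:Mul2,r1:1,r2:Add1,r3:Mul1
c11: stall | r0:Mul2,r1:1,r2:Add1,r3:Mul1
c12: stall | r0:Mul2,r1:1,r2:Add1,r3:Mul1
c13: stall | r0:Mul2,r1:1,r2:Add1,r3:Mul1
c14: stall | r0:Mul2,r1:1,r2:Add1,r3:Mul1
c15: CDB Mul2=75; issue MUL r2<-Mul2 | r0:75,r1:1,r2:Mul2,r3:Mul1
c16: - | r0:75,r1:1,r2:Mul2,r3:Mul1
c17: - | r0:75,r1:1,r2:Mul2,r3:Mul1
c18: CDB Add1=76 | r0:75,r1:1,r2:Mul2,r3:Mul1
c19: - | r0:75,r1:1,r2:Mul2,r3:Mul1
c20: - | r0:75,r1:1,r2:Mul2,r3:Mul1
c21: - | r0:75,r1:1,r2:Mul2,r3:Mul1
c22: - | r0:75,r1:1,r2:Mul2,r3:Mul1
c23: CDB Mul1=380 | r0:75,r1:1,r2:Mul2,r3:380
c24: - | r0:75,r1:1,r2:Mul2,r3:380
c25: - | r0:75,r1:1,r2:Mul2,r3:380
c26: - | r0:75,r1:1,r2:Mul2,r3:380
c27: - | r0:75,r1:1,r2:Mul2,r3:380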